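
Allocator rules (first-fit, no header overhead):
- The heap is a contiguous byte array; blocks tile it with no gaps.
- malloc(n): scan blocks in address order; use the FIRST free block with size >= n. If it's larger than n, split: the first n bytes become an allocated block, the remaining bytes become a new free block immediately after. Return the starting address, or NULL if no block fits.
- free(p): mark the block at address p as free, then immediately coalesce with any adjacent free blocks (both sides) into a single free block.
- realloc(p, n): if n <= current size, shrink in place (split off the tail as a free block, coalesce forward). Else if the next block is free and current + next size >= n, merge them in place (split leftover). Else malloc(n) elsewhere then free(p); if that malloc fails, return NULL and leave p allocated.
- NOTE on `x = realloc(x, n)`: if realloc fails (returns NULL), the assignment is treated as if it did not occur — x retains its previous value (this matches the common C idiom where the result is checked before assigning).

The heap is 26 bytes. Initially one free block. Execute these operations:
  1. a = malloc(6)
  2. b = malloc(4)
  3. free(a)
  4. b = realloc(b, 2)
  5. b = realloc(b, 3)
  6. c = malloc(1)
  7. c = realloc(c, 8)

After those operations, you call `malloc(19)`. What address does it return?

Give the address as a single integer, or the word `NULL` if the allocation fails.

Answer: NULL

Derivation:
Op 1: a = malloc(6) -> a = 0; heap: [0-5 ALLOC][6-25 FREE]
Op 2: b = malloc(4) -> b = 6; heap: [0-5 ALLOC][6-9 ALLOC][10-25 FREE]
Op 3: free(a) -> (freed a); heap: [0-5 FREE][6-9 ALLOC][10-25 FREE]
Op 4: b = realloc(b, 2) -> b = 6; heap: [0-5 FREE][6-7 ALLOC][8-25 FREE]
Op 5: b = realloc(b, 3) -> b = 6; heap: [0-5 FREE][6-8 ALLOC][9-25 FREE]
Op 6: c = malloc(1) -> c = 0; heap: [0-0 ALLOC][1-5 FREE][6-8 ALLOC][9-25 FREE]
Op 7: c = realloc(c, 8) -> c = 9; heap: [0-5 FREE][6-8 ALLOC][9-16 ALLOC][17-25 FREE]
malloc(19): first-fit scan over [0-5 FREE][6-8 ALLOC][9-16 ALLOC][17-25 FREE] -> NULL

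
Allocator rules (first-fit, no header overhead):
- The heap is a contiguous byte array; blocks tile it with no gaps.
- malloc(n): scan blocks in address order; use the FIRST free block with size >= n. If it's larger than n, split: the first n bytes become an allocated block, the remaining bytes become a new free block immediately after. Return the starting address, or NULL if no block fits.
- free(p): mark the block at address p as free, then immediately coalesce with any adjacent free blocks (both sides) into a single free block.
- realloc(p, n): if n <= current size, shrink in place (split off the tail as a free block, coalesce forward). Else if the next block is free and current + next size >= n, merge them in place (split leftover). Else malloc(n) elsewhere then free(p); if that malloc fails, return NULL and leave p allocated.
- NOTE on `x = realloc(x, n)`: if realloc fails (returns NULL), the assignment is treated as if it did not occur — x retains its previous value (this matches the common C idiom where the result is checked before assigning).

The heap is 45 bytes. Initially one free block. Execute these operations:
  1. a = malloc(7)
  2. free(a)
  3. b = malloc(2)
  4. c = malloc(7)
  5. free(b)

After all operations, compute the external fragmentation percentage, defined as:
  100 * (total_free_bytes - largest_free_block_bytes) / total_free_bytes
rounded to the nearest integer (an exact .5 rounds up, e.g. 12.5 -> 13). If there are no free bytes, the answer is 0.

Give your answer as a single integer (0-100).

Answer: 5

Derivation:
Op 1: a = malloc(7) -> a = 0; heap: [0-6 ALLOC][7-44 FREE]
Op 2: free(a) -> (freed a); heap: [0-44 FREE]
Op 3: b = malloc(2) -> b = 0; heap: [0-1 ALLOC][2-44 FREE]
Op 4: c = malloc(7) -> c = 2; heap: [0-1 ALLOC][2-8 ALLOC][9-44 FREE]
Op 5: free(b) -> (freed b); heap: [0-1 FREE][2-8 ALLOC][9-44 FREE]
Free blocks: [2 36] total_free=38 largest=36 -> 100*(38-36)/38 = 200/38 ≈ 5.263 -> rounds to 5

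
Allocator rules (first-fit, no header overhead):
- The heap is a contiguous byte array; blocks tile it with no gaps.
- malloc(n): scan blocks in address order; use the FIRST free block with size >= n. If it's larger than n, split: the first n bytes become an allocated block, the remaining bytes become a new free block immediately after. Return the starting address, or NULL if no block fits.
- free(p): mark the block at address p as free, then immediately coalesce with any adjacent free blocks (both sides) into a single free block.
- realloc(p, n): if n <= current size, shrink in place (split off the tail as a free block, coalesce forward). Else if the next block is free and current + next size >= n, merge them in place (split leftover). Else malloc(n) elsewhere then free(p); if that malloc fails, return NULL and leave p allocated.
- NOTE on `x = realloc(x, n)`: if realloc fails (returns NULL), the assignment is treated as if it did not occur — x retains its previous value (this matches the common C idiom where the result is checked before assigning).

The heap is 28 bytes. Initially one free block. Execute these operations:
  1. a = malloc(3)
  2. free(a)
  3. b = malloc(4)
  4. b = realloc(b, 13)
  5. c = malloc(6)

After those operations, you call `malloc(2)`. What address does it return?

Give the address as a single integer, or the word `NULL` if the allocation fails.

Op 1: a = malloc(3) -> a = 0; heap: [0-2 ALLOC][3-27 FREE]
Op 2: free(a) -> (freed a); heap: [0-27 FREE]
Op 3: b = malloc(4) -> b = 0; heap: [0-3 ALLOC][4-27 FREE]
Op 4: b = realloc(b, 13) -> b = 0; heap: [0-12 ALLOC][13-27 FREE]
Op 5: c = malloc(6) -> c = 13; heap: [0-12 ALLOC][13-18 ALLOC][19-27 FREE]
malloc(2): first-fit scan over [0-12 ALLOC][13-18 ALLOC][19-27 FREE] -> 19

Answer: 19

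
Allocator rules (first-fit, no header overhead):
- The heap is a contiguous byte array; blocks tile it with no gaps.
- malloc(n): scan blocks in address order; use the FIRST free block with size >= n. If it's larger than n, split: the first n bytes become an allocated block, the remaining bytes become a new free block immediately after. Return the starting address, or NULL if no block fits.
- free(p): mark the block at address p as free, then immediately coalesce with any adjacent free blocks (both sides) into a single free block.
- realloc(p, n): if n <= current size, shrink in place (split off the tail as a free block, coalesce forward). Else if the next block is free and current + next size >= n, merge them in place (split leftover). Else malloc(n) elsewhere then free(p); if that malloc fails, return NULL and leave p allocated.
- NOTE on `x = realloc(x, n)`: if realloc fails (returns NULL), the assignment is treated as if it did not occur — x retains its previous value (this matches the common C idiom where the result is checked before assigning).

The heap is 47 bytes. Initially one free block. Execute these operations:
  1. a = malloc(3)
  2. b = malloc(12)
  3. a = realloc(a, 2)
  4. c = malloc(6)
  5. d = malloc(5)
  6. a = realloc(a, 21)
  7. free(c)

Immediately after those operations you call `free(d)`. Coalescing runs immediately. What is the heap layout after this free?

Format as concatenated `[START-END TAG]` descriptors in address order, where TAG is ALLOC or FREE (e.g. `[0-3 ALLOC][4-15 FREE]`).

Answer: [0-2 FREE][3-14 ALLOC][15-25 FREE][26-46 ALLOC]

Derivation:
Op 1: a = malloc(3) -> a = 0; heap: [0-2 ALLOC][3-46 FREE]
Op 2: b = malloc(12) -> b = 3; heap: [0-2 ALLOC][3-14 ALLOC][15-46 FREE]
Op 3: a = realloc(a, 2) -> a = 0; heap: [0-1 ALLOC][2-2 FREE][3-14 ALLOC][15-46 FREE]
Op 4: c = malloc(6) -> c = 15; heap: [0-1 ALLOC][2-2 FREE][3-14 ALLOC][15-20 ALLOC][21-46 FREE]
Op 5: d = malloc(5) -> d = 21; heap: [0-1 ALLOC][2-2 FREE][3-14 ALLOC][15-20 ALLOC][21-25 ALLOC][26-46 FREE]
Op 6: a = realloc(a, 21) -> a = 26; heap: [0-2 FREE][3-14 ALLOC][15-20 ALLOC][21-25 ALLOC][26-46 ALLOC]
Op 7: free(c) -> (freed c); heap: [0-2 FREE][3-14 ALLOC][15-20 FREE][21-25 ALLOC][26-46 ALLOC]
free(d): d = 21 -> block [21-25 ALLOC]; mark free, coalesce with adjacent free neighbors -> [0-2 FREE][3-14 ALLOC][15-25 FREE][26-46 ALLOC]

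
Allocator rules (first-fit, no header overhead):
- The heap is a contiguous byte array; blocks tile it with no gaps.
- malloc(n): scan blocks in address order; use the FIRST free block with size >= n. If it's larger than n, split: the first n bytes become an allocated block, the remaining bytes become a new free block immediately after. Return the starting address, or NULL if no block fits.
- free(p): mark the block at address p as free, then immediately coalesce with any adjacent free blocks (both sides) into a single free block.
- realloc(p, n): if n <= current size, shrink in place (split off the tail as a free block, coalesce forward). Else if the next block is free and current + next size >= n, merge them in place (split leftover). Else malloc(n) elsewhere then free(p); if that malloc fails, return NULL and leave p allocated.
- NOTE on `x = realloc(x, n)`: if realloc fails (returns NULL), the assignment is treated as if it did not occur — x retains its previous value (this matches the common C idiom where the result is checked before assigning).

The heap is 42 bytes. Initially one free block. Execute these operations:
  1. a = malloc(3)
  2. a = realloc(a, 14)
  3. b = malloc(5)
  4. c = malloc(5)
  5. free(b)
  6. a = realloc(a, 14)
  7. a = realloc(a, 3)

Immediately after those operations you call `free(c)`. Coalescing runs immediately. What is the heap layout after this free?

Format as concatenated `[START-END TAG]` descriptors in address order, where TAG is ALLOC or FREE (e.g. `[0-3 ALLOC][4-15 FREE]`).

Op 1: a = malloc(3) -> a = 0; heap: [0-2 ALLOC][3-41 FREE]
Op 2: a = realloc(a, 14) -> a = 0; heap: [0-13 ALLOC][14-41 FREE]
Op 3: b = malloc(5) -> b = 14; heap: [0-13 ALLOC][14-18 ALLOC][19-41 FREE]
Op 4: c = malloc(5) -> c = 19; heap: [0-13 ALLOC][14-18 ALLOC][19-23 ALLOC][24-41 FREE]
Op 5: free(b) -> (freed b); heap: [0-13 ALLOC][14-18 FREE][19-23 ALLOC][24-41 FREE]
Op 6: a = realloc(a, 14) -> a = 0; heap: [0-13 ALLOC][14-18 FREE][19-23 ALLOC][24-41 FREE]
Op 7: a = realloc(a, 3) -> a = 0; heap: [0-2 ALLOC][3-18 FREE][19-23 ALLOC][24-41 FREE]
free(c): c = 19 -> block [19-23 ALLOC]; mark free, coalesce with adjacent free neighbors -> [0-2 ALLOC][3-41 FREE]

Answer: [0-2 ALLOC][3-41 FREE]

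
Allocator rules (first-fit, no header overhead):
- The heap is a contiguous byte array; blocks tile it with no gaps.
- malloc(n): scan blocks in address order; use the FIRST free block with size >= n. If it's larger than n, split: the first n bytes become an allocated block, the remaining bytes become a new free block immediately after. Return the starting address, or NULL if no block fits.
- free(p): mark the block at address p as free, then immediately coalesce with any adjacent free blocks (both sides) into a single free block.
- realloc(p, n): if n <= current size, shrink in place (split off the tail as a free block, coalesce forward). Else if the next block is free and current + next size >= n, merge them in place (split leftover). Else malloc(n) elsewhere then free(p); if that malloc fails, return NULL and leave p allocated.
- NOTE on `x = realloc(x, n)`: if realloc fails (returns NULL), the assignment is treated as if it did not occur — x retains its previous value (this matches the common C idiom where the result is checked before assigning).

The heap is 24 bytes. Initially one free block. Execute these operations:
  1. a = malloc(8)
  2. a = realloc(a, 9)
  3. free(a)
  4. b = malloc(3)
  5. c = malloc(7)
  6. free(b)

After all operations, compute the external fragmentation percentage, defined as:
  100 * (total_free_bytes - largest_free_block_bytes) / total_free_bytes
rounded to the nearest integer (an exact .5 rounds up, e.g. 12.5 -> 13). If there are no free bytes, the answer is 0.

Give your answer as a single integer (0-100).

Op 1: a = malloc(8) -> a = 0; heap: [0-7 ALLOC][8-23 FREE]
Op 2: a = realloc(a, 9) -> a = 0; heap: [0-8 ALLOC][9-23 FREE]
Op 3: free(a) -> (freed a); heap: [0-23 FREE]
Op 4: b = malloc(3) -> b = 0; heap: [0-2 ALLOC][3-23 FREE]
Op 5: c = malloc(7) -> c = 3; heap: [0-2 ALLOC][3-9 ALLOC][10-23 FREE]
Op 6: free(b) -> (freed b); heap: [0-2 FREE][3-9 ALLOC][10-23 FREE]
Free blocks: [3 14] total_free=17 largest=14 -> 100*(17-14)/17 = 300/17 ≈ 17.647 -> rounds to 18

Answer: 18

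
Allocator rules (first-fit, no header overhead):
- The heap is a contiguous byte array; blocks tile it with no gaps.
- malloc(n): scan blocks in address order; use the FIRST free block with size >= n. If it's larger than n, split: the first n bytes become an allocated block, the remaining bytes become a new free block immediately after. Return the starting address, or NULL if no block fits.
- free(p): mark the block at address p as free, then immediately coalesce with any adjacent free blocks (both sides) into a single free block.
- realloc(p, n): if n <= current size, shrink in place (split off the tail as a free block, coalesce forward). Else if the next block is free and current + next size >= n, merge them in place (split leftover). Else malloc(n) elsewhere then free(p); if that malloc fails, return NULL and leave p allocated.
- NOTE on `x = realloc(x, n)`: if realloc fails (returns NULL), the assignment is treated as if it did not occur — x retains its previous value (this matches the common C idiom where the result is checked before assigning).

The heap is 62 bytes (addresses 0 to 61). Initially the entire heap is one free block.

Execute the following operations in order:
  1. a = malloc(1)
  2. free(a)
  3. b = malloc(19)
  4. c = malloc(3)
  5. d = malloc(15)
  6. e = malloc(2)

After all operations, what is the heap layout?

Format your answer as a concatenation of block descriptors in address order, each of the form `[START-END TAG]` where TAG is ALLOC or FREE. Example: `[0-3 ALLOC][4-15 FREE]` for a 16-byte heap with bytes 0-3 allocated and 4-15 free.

Answer: [0-18 ALLOC][19-21 ALLOC][22-36 ALLOC][37-38 ALLOC][39-61 FREE]

Derivation:
Op 1: a = malloc(1) -> a = 0; heap: [0-0 ALLOC][1-61 FREE]
Op 2: free(a) -> (freed a); heap: [0-61 FREE]
Op 3: b = malloc(19) -> b = 0; heap: [0-18 ALLOC][19-61 FREE]
Op 4: c = malloc(3) -> c = 19; heap: [0-18 ALLOC][19-21 ALLOC][22-61 FREE]
Op 5: d = malloc(15) -> d = 22; heap: [0-18 ALLOC][19-21 ALLOC][22-36 ALLOC][37-61 FREE]
Op 6: e = malloc(2) -> e = 37; heap: [0-18 ALLOC][19-21 ALLOC][22-36 ALLOC][37-38 ALLOC][39-61 FREE]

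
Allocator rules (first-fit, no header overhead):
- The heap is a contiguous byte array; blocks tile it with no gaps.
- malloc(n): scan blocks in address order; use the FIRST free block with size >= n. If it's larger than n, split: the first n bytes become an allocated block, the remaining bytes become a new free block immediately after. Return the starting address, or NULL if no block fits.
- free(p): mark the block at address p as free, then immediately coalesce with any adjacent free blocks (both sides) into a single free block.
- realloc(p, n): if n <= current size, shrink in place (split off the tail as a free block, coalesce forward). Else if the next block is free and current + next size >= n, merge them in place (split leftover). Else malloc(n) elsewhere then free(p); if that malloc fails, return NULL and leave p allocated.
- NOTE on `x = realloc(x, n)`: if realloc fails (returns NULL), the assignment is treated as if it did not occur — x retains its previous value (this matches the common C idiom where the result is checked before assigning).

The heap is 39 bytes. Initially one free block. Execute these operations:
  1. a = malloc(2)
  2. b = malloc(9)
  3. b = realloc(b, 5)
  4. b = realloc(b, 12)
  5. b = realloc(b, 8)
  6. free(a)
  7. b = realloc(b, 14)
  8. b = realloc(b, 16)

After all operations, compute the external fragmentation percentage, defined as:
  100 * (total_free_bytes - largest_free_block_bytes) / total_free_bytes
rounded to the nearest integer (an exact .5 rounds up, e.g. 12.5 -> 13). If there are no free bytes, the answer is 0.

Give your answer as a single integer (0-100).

Answer: 9

Derivation:
Op 1: a = malloc(2) -> a = 0; heap: [0-1 ALLOC][2-38 FREE]
Op 2: b = malloc(9) -> b = 2; heap: [0-1 ALLOC][2-10 ALLOC][11-38 FREE]
Op 3: b = realloc(b, 5) -> b = 2; heap: [0-1 ALLOC][2-6 ALLOC][7-38 FREE]
Op 4: b = realloc(b, 12) -> b = 2; heap: [0-1 ALLOC][2-13 ALLOC][14-38 FREE]
Op 5: b = realloc(b, 8) -> b = 2; heap: [0-1 ALLOC][2-9 ALLOC][10-38 FREE]
Op 6: free(a) -> (freed a); heap: [0-1 FREE][2-9 ALLOC][10-38 FREE]
Op 7: b = realloc(b, 14) -> b = 2; heap: [0-1 FREE][2-15 ALLOC][16-38 FREE]
Op 8: b = realloc(b, 16) -> b = 2; heap: [0-1 FREE][2-17 ALLOC][18-38 FREE]
Free blocks: [2 21] total_free=23 largest=21 -> 100*(23-21)/23 = 200/23 ≈ 8.696 -> rounds to 9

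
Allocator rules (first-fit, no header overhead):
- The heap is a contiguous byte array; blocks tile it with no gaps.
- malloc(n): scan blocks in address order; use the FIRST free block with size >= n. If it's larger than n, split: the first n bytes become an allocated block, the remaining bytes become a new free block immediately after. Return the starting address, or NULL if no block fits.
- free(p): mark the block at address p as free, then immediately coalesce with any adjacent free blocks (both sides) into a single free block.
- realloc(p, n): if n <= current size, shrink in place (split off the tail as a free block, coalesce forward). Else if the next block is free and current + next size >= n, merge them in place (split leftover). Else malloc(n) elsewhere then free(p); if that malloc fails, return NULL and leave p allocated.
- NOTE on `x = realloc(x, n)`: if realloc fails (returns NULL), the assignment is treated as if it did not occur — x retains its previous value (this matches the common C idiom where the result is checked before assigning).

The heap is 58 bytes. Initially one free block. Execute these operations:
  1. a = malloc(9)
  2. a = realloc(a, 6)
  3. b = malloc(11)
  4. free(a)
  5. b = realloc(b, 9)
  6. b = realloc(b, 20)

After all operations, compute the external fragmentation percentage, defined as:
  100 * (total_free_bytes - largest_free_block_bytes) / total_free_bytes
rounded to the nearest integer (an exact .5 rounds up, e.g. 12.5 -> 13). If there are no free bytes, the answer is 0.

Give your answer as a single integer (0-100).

Answer: 16

Derivation:
Op 1: a = malloc(9) -> a = 0; heap: [0-8 ALLOC][9-57 FREE]
Op 2: a = realloc(a, 6) -> a = 0; heap: [0-5 ALLOC][6-57 FREE]
Op 3: b = malloc(11) -> b = 6; heap: [0-5 ALLOC][6-16 ALLOC][17-57 FREE]
Op 4: free(a) -> (freed a); heap: [0-5 FREE][6-16 ALLOC][17-57 FREE]
Op 5: b = realloc(b, 9) -> b = 6; heap: [0-5 FREE][6-14 ALLOC][15-57 FREE]
Op 6: b = realloc(b, 20) -> b = 6; heap: [0-5 FREE][6-25 ALLOC][26-57 FREE]
Free blocks: [6 32] total_free=38 largest=32 -> 100*(38-32)/38 = 600/38 ≈ 15.789 -> rounds to 16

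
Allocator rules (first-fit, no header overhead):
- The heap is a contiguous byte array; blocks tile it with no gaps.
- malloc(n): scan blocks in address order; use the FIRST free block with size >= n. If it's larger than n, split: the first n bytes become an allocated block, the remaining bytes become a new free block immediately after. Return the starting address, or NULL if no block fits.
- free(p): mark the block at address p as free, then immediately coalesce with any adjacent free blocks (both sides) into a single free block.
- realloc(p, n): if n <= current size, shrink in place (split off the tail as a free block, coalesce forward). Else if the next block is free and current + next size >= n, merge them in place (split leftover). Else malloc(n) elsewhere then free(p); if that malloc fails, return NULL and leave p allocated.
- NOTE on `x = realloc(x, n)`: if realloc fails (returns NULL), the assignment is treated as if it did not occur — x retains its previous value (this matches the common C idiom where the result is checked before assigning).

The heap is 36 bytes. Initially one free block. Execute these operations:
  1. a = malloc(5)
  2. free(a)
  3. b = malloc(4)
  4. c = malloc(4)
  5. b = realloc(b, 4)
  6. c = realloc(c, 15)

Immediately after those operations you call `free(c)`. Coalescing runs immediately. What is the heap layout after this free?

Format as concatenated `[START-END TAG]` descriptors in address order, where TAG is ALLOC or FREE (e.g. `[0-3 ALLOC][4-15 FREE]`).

Op 1: a = malloc(5) -> a = 0; heap: [0-4 ALLOC][5-35 FREE]
Op 2: free(a) -> (freed a); heap: [0-35 FREE]
Op 3: b = malloc(4) -> b = 0; heap: [0-3 ALLOC][4-35 FREE]
Op 4: c = malloc(4) -> c = 4; heap: [0-3 ALLOC][4-7 ALLOC][8-35 FREE]
Op 5: b = realloc(b, 4) -> b = 0; heap: [0-3 ALLOC][4-7 ALLOC][8-35 FREE]
Op 6: c = realloc(c, 15) -> c = 4; heap: [0-3 ALLOC][4-18 ALLOC][19-35 FREE]
free(c): c = 4 -> block [4-18 ALLOC]; mark free, coalesce with adjacent free neighbors -> [0-3 ALLOC][4-35 FREE]

Answer: [0-3 ALLOC][4-35 FREE]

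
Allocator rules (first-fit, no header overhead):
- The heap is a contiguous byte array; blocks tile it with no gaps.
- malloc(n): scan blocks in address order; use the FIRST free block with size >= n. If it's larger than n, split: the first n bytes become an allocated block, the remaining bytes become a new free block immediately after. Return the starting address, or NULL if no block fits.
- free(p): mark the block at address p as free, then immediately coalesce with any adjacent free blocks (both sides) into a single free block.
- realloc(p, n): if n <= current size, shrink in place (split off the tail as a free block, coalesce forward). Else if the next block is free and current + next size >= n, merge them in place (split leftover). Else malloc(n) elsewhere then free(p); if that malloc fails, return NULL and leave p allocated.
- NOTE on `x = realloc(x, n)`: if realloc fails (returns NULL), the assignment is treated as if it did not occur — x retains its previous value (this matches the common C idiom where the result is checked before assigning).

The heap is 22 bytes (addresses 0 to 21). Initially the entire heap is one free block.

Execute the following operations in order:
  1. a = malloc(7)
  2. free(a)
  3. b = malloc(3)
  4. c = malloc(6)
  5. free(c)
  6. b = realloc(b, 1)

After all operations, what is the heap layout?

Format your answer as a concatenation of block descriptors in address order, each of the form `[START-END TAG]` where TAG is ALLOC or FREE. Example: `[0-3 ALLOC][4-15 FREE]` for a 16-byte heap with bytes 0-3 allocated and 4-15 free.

Op 1: a = malloc(7) -> a = 0; heap: [0-6 ALLOC][7-21 FREE]
Op 2: free(a) -> (freed a); heap: [0-21 FREE]
Op 3: b = malloc(3) -> b = 0; heap: [0-2 ALLOC][3-21 FREE]
Op 4: c = malloc(6) -> c = 3; heap: [0-2 ALLOC][3-8 ALLOC][9-21 FREE]
Op 5: free(c) -> (freed c); heap: [0-2 ALLOC][3-21 FREE]
Op 6: b = realloc(b, 1) -> b = 0; heap: [0-0 ALLOC][1-21 FREE]

Answer: [0-0 ALLOC][1-21 FREE]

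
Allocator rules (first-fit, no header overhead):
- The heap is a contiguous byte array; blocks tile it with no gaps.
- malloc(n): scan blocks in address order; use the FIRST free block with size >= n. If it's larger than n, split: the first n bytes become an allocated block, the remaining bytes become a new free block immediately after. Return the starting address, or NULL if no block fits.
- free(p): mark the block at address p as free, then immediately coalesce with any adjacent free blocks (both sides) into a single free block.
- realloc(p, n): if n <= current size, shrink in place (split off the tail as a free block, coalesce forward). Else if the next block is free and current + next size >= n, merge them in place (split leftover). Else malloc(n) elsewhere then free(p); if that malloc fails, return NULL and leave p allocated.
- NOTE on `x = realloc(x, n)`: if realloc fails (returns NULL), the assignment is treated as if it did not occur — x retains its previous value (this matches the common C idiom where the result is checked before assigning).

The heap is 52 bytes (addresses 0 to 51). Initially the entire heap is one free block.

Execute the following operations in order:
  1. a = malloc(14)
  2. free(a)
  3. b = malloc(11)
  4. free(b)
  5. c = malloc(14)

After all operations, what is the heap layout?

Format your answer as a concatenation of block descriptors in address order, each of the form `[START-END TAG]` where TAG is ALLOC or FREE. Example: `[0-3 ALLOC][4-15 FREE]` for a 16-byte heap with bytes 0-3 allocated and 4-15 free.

Answer: [0-13 ALLOC][14-51 FREE]

Derivation:
Op 1: a = malloc(14) -> a = 0; heap: [0-13 ALLOC][14-51 FREE]
Op 2: free(a) -> (freed a); heap: [0-51 FREE]
Op 3: b = malloc(11) -> b = 0; heap: [0-10 ALLOC][11-51 FREE]
Op 4: free(b) -> (freed b); heap: [0-51 FREE]
Op 5: c = malloc(14) -> c = 0; heap: [0-13 ALLOC][14-51 FREE]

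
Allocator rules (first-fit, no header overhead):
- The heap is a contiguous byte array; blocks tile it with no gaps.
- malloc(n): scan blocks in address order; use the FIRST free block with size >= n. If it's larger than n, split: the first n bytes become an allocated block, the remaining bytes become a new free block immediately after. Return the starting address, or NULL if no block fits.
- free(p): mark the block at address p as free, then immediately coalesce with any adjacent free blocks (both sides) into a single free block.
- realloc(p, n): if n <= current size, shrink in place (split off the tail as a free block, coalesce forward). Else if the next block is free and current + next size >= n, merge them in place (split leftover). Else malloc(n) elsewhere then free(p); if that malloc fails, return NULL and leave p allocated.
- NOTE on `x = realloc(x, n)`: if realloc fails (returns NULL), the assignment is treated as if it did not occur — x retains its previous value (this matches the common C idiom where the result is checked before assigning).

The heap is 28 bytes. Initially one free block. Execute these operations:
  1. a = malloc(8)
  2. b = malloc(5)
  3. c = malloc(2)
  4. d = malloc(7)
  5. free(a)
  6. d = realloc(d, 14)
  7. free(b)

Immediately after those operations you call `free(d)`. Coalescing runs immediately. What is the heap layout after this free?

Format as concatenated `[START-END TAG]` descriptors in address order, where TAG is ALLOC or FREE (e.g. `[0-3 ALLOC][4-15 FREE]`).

Answer: [0-12 FREE][13-14 ALLOC][15-27 FREE]

Derivation:
Op 1: a = malloc(8) -> a = 0; heap: [0-7 ALLOC][8-27 FREE]
Op 2: b = malloc(5) -> b = 8; heap: [0-7 ALLOC][8-12 ALLOC][13-27 FREE]
Op 3: c = malloc(2) -> c = 13; heap: [0-7 ALLOC][8-12 ALLOC][13-14 ALLOC][15-27 FREE]
Op 4: d = malloc(7) -> d = 15; heap: [0-7 ALLOC][8-12 ALLOC][13-14 ALLOC][15-21 ALLOC][22-27 FREE]
Op 5: free(a) -> (freed a); heap: [0-7 FREE][8-12 ALLOC][13-14 ALLOC][15-21 ALLOC][22-27 FREE]
Op 6: d = realloc(d, 14) -> NULL (d unchanged); heap: [0-7 FREE][8-12 ALLOC][13-14 ALLOC][15-21 ALLOC][22-27 FREE]
Op 7: free(b) -> (freed b); heap: [0-12 FREE][13-14 ALLOC][15-21 ALLOC][22-27 FREE]
free(d): d = 15 -> block [15-21 ALLOC]; mark free, coalesce with adjacent free neighbors -> [0-12 FREE][13-14 ALLOC][15-27 FREE]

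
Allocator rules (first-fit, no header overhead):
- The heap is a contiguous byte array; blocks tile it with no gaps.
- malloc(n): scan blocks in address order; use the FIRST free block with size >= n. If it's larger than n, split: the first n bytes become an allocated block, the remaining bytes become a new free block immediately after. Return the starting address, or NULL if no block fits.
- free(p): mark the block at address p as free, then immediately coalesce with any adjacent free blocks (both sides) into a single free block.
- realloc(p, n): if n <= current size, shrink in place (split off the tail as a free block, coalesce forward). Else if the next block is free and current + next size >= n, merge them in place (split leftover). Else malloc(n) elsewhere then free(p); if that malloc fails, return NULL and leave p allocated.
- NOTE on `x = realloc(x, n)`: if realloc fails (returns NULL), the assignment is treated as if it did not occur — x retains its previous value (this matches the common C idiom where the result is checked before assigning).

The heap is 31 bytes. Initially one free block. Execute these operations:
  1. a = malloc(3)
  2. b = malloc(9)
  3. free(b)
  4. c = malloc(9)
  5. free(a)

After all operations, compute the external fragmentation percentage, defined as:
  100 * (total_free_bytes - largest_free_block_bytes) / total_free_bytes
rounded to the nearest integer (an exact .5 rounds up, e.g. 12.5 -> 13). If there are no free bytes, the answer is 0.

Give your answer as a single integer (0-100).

Answer: 14

Derivation:
Op 1: a = malloc(3) -> a = 0; heap: [0-2 ALLOC][3-30 FREE]
Op 2: b = malloc(9) -> b = 3; heap: [0-2 ALLOC][3-11 ALLOC][12-30 FREE]
Op 3: free(b) -> (freed b); heap: [0-2 ALLOC][3-30 FREE]
Op 4: c = malloc(9) -> c = 3; heap: [0-2 ALLOC][3-11 ALLOC][12-30 FREE]
Op 5: free(a) -> (freed a); heap: [0-2 FREE][3-11 ALLOC][12-30 FREE]
Free blocks: [3 19] total_free=22 largest=19 -> 100*(22-19)/22 = 300/22 ≈ 13.636 -> rounds to 14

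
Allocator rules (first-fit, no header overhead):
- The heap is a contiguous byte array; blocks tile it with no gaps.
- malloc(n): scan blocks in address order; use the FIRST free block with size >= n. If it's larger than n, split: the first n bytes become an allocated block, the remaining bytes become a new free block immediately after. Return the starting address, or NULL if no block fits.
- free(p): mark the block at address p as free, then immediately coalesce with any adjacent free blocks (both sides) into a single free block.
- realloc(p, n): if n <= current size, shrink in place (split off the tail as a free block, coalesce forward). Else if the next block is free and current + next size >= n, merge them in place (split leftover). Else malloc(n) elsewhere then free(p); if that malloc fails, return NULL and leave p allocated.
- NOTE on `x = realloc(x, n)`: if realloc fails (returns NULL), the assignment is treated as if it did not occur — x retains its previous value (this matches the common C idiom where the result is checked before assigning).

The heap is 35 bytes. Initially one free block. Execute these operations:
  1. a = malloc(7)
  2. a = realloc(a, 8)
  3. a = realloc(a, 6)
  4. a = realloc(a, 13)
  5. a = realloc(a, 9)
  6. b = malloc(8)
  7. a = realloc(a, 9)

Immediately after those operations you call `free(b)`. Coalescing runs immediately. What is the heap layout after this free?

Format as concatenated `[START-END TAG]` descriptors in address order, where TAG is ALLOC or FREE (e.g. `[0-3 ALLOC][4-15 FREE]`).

Op 1: a = malloc(7) -> a = 0; heap: [0-6 ALLOC][7-34 FREE]
Op 2: a = realloc(a, 8) -> a = 0; heap: [0-7 ALLOC][8-34 FREE]
Op 3: a = realloc(a, 6) -> a = 0; heap: [0-5 ALLOC][6-34 FREE]
Op 4: a = realloc(a, 13) -> a = 0; heap: [0-12 ALLOC][13-34 FREE]
Op 5: a = realloc(a, 9) -> a = 0; heap: [0-8 ALLOC][9-34 FREE]
Op 6: b = malloc(8) -> b = 9; heap: [0-8 ALLOC][9-16 ALLOC][17-34 FREE]
Op 7: a = realloc(a, 9) -> a = 0; heap: [0-8 ALLOC][9-16 ALLOC][17-34 FREE]
free(b): b = 9 -> block [9-16 ALLOC]; mark free, coalesce with adjacent free neighbors -> [0-8 ALLOC][9-34 FREE]

Answer: [0-8 ALLOC][9-34 FREE]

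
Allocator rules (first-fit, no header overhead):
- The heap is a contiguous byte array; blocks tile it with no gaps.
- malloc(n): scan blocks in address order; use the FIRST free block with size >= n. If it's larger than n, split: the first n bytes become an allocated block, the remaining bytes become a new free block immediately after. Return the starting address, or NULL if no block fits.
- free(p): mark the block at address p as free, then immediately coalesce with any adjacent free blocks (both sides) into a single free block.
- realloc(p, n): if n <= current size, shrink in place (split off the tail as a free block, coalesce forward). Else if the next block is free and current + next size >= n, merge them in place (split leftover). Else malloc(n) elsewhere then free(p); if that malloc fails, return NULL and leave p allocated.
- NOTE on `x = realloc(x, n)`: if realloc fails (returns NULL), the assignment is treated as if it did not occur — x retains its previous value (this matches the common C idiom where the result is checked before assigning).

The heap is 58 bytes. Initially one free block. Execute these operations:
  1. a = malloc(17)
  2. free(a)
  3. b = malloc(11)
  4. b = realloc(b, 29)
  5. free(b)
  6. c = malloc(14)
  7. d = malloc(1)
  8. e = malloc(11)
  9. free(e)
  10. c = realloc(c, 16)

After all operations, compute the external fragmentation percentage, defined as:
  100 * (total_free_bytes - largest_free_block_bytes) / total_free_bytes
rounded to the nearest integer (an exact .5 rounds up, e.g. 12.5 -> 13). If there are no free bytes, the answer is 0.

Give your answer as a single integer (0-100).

Answer: 34

Derivation:
Op 1: a = malloc(17) -> a = 0; heap: [0-16 ALLOC][17-57 FREE]
Op 2: free(a) -> (freed a); heap: [0-57 FREE]
Op 3: b = malloc(11) -> b = 0; heap: [0-10 ALLOC][11-57 FREE]
Op 4: b = realloc(b, 29) -> b = 0; heap: [0-28 ALLOC][29-57 FREE]
Op 5: free(b) -> (freed b); heap: [0-57 FREE]
Op 6: c = malloc(14) -> c = 0; heap: [0-13 ALLOC][14-57 FREE]
Op 7: d = malloc(1) -> d = 14; heap: [0-13 ALLOC][14-14 ALLOC][15-57 FREE]
Op 8: e = malloc(11) -> e = 15; heap: [0-13 ALLOC][14-14 ALLOC][15-25 ALLOC][26-57 FREE]
Op 9: free(e) -> (freed e); heap: [0-13 ALLOC][14-14 ALLOC][15-57 FREE]
Op 10: c = realloc(c, 16) -> c = 15; heap: [0-13 FREE][14-14 ALLOC][15-30 ALLOC][31-57 FREE]
Free blocks: [14 27] total_free=41 largest=27 -> 100*(41-27)/41 = 1400/41 ≈ 34.146 -> rounds to 34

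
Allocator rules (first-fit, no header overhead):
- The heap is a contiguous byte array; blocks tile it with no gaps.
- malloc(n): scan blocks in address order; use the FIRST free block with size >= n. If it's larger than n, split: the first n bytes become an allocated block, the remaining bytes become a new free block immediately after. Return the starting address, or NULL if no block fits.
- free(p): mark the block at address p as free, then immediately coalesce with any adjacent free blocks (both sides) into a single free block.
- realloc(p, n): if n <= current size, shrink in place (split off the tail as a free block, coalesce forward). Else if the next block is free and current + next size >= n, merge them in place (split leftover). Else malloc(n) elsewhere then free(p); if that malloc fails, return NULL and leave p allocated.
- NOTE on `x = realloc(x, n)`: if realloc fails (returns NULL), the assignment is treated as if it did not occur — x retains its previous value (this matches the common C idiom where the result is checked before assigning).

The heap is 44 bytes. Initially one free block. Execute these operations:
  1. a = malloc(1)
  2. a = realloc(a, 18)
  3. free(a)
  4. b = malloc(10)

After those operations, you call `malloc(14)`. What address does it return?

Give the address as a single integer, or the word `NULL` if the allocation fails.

Answer: 10

Derivation:
Op 1: a = malloc(1) -> a = 0; heap: [0-0 ALLOC][1-43 FREE]
Op 2: a = realloc(a, 18) -> a = 0; heap: [0-17 ALLOC][18-43 FREE]
Op 3: free(a) -> (freed a); heap: [0-43 FREE]
Op 4: b = malloc(10) -> b = 0; heap: [0-9 ALLOC][10-43 FREE]
malloc(14): first-fit scan over [0-9 ALLOC][10-43 FREE] -> 10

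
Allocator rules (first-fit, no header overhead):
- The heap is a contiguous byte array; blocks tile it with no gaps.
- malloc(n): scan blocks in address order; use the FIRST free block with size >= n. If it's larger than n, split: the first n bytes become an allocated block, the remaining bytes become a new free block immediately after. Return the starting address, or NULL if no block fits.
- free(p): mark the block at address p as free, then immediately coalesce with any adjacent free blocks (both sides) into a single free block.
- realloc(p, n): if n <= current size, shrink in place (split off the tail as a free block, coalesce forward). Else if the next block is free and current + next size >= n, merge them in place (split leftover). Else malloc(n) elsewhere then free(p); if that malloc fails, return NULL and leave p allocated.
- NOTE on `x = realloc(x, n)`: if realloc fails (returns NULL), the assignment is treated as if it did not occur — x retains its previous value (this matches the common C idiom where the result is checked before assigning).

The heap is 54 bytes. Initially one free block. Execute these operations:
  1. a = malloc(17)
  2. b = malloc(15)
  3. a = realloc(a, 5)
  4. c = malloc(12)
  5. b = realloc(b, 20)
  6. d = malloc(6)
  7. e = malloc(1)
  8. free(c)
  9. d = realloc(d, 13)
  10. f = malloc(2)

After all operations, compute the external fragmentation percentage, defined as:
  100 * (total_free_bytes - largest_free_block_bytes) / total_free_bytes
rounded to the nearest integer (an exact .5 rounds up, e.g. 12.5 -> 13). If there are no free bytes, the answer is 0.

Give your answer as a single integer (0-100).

Answer: 50

Derivation:
Op 1: a = malloc(17) -> a = 0; heap: [0-16 ALLOC][17-53 FREE]
Op 2: b = malloc(15) -> b = 17; heap: [0-16 ALLOC][17-31 ALLOC][32-53 FREE]
Op 3: a = realloc(a, 5) -> a = 0; heap: [0-4 ALLOC][5-16 FREE][17-31 ALLOC][32-53 FREE]
Op 4: c = malloc(12) -> c = 5; heap: [0-4 ALLOC][5-16 ALLOC][17-31 ALLOC][32-53 FREE]
Op 5: b = realloc(b, 20) -> b = 17; heap: [0-4 ALLOC][5-16 ALLOC][17-36 ALLOC][37-53 FREE]
Op 6: d = malloc(6) -> d = 37; heap: [0-4 ALLOC][5-16 ALLOC][17-36 ALLOC][37-42 ALLOC][43-53 FREE]
Op 7: e = malloc(1) -> e = 43; heap: [0-4 ALLOC][5-16 ALLOC][17-36 ALLOC][37-42 ALLOC][43-43 ALLOC][44-53 FREE]
Op 8: free(c) -> (freed c); heap: [0-4 ALLOC][5-16 FREE][17-36 ALLOC][37-42 ALLOC][43-43 ALLOC][44-53 FREE]
Op 9: d = realloc(d, 13) -> NULL (d unchanged); heap: [0-4 ALLOC][5-16 FREE][17-36 ALLOC][37-42 ALLOC][43-43 ALLOC][44-53 FREE]
Op 10: f = malloc(2) -> f = 5; heap: [0-4 ALLOC][5-6 ALLOC][7-16 FREE][17-36 ALLOC][37-42 ALLOC][43-43 ALLOC][44-53 FREE]
Free blocks: [10 10] total_free=20 largest=10 -> 100*(20-10)/20 = 1000/20 = 50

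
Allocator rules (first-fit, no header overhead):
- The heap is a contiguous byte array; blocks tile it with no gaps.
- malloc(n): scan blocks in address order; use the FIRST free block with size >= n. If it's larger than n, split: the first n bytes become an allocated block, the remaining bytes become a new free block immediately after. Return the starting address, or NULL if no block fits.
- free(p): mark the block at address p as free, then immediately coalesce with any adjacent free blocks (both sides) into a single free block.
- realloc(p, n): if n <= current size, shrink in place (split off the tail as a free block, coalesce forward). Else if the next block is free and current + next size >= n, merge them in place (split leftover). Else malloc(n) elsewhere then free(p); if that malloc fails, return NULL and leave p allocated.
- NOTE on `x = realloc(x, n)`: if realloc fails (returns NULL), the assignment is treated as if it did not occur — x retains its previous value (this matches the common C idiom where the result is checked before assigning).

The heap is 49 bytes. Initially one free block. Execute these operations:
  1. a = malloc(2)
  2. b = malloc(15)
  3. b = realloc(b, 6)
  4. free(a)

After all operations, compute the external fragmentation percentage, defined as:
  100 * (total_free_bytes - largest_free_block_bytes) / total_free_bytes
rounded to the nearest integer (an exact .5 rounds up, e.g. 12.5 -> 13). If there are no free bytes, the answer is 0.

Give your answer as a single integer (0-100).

Answer: 5

Derivation:
Op 1: a = malloc(2) -> a = 0; heap: [0-1 ALLOC][2-48 FREE]
Op 2: b = malloc(15) -> b = 2; heap: [0-1 ALLOC][2-16 ALLOC][17-48 FREE]
Op 3: b = realloc(b, 6) -> b = 2; heap: [0-1 ALLOC][2-7 ALLOC][8-48 FREE]
Op 4: free(a) -> (freed a); heap: [0-1 FREE][2-7 ALLOC][8-48 FREE]
Free blocks: [2 41] total_free=43 largest=41 -> 100*(43-41)/43 = 200/43 ≈ 4.651 -> rounds to 5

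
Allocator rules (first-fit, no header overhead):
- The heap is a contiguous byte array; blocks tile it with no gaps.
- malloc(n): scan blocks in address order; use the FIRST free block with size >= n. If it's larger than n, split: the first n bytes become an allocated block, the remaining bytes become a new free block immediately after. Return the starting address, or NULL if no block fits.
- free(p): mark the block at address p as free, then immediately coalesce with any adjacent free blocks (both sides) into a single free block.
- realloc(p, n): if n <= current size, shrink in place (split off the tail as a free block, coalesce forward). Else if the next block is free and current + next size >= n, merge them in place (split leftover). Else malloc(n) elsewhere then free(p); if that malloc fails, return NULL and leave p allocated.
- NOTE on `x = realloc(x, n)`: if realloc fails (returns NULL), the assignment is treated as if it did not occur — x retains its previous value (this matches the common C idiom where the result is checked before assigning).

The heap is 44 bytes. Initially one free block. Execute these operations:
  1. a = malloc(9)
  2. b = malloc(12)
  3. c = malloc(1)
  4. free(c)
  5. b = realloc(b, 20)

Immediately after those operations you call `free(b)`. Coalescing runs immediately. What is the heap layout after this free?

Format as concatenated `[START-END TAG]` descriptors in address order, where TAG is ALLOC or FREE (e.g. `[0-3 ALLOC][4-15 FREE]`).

Op 1: a = malloc(9) -> a = 0; heap: [0-8 ALLOC][9-43 FREE]
Op 2: b = malloc(12) -> b = 9; heap: [0-8 ALLOC][9-20 ALLOC][21-43 FREE]
Op 3: c = malloc(1) -> c = 21; heap: [0-8 ALLOC][9-20 ALLOC][21-21 ALLOC][22-43 FREE]
Op 4: free(c) -> (freed c); heap: [0-8 ALLOC][9-20 ALLOC][21-43 FREE]
Op 5: b = realloc(b, 20) -> b = 9; heap: [0-8 ALLOC][9-28 ALLOC][29-43 FREE]
free(b): b = 9 -> block [9-28 ALLOC]; mark free, coalesce with adjacent free neighbors -> [0-8 ALLOC][9-43 FREE]

Answer: [0-8 ALLOC][9-43 FREE]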